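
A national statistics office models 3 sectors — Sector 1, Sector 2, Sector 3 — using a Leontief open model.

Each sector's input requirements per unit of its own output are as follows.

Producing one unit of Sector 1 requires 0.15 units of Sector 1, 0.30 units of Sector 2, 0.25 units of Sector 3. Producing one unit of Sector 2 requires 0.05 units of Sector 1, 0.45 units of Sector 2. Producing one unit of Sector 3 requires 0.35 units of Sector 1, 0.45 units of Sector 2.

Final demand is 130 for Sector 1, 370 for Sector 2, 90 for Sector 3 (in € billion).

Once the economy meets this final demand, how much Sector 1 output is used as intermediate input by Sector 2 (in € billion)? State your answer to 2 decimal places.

I − A =
  [   0.85    -0.05    -0.35]
  [  -0.30     0.55    -0.45]
  [  -0.25     0.00     1.00]
Cofactors of I−A, C_ij = (−1)^(i+j)·(minor ij) (rows/columns in the sector order above):
  C_11 = (0.55)(1.00) − (-0.45)(0.00) = 0.5500
  C_12 = −[(-0.30)(1.00) − (-0.45)(-0.25)] = 0.4125
  C_13 = (-0.30)(0.00) − (0.55)(-0.25) = 0.1375
  C_21 = −[(-0.05)(1.00) − (-0.35)(0.00)] = 0.0500
  C_22 = (0.85)(1.00) − (-0.35)(-0.25) = 0.7625
  C_23 = −[(0.85)(0.00) − (-0.05)(-0.25)] = 0.0125
  C_31 = (-0.05)(-0.45) − (-0.35)(0.55) = 0.2150
  C_32 = −[(0.85)(-0.45) − (-0.35)(-0.30)] = 0.4875
  C_33 = (0.85)(0.55) − (-0.05)(-0.30) = 0.4525
det(I−A) = Σ_j (I−A)_1j·C_1j = (0.85)(0.5500) + (-0.05)(0.4125) + (-0.35)(0.1375) = 0.39875
adj(I−A) = Cᵀ =
  [ 0.5500   0.0500   0.2150]
  [ 0.4125   0.7625   0.4875]
  [ 0.1375   0.0125   0.4525]
(I − A)⁻¹ = adj(I−A) / det(I−A) ≈
  [   1.3793     0.1254     0.5392]
  [   1.0345     1.9122     1.2226]
  [   0.3448     0.0313     1.1348]
First solve x = (I − A)⁻¹ d = adj(I−A)·d / det(I−A); in particular x_2 = (0.4125·130 + 0.7625·370 + 0.4875·90) / 0.39875 = 379.625 / 0.39875 ≈ 952.0376.
Intermediate flow from 1 to 2: z_12 = a_12 · x_2 = 0.05 × 379.625 / 0.39875 = 18.98125 / 0.39875 ≈ 47.60.

z_12 = 47.60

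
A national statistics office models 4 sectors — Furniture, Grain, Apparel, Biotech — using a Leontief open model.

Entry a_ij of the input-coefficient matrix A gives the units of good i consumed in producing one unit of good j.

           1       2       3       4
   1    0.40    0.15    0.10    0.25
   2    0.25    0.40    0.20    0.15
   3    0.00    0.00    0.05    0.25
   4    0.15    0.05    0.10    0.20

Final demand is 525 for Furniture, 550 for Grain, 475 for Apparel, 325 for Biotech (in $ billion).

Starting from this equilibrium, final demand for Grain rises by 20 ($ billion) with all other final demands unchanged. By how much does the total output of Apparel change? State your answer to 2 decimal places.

I − A =
  [   0.60    -0.15    -0.10    -0.25]
  [  -0.25     0.60    -0.20    -0.15]
  [   0.00     0.00     0.95    -0.25]
  [  -0.15    -0.05    -0.10     0.80]
Compute the cofactors C_ij = (−1)^(i+j)·(3×3 minor ij) of I−A; the adjugate is their transpose:
adj(I−A) = Cᵀ =
  [ 0.431375   0.123375   0.091000   0.186375]
  [ 0.212625   0.401625   0.126000   0.181125]
  [ 0.025625   0.013125   0.224500   0.080625]
  [ 0.097375   0.049875   0.053000   0.306375]
det(I−A) = Σ_j (I−A)_1j·C_1j = (0.60)(0.431375) + (-0.15)(0.212625) + (-0.10)(0.025625) + (-0.25)(0.097375) = 0.200025
(I − A)⁻¹ = adj(I−A) / det(I−A) ≈
  [   2.1566     0.6168     0.4549     0.9318]
  [   1.0630     2.0079     0.6299     0.9055]
  [   0.1281     0.0656     1.1224     0.4031]
  [   0.4868     0.2493     0.2650     1.5317]
Δx = (I − A)⁻¹ Δd with Δd having +20 in the Grain component and 0 elsewhere.
So Δx_3 = L_32 · (+20), where L_32 = adj(I−A)_32 / det(I−A) = 0.013125 / 0.200025.
Δx_3 = 0.013125 × (+20) / 0.200025 = 0.2625 / 0.200025 ≈ 1.31.

Δx_3 = 1.31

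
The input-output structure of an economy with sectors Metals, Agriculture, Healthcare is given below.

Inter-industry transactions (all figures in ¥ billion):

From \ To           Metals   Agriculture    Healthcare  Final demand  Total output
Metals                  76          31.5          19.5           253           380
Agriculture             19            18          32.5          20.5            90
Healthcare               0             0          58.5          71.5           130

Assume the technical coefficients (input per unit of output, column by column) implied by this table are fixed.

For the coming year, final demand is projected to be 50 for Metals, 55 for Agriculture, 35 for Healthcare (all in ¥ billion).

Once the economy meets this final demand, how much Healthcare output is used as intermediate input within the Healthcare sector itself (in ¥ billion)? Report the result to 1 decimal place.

z_HH = 28.6

Technical coefficients a_ij = z_ij / X_j:
  a_MM = 76/380 = 0.20, a_AM = 19/380 = 0.05, a_HM = 0/380 = 0.00
  a_MA = 31.5/90 = 0.35, a_AA = 18/90 = 0.20, a_HA = 0/90 = 0.00
  a_MH = 19.5/130 = 0.15, a_AH = 32.5/130 = 0.25, a_HH = 58.5/130 = 0.45
I − A =
  [   0.80    -0.35    -0.15]
  [  -0.05     0.80    -0.25]
  [   0.00     0.00     0.55]
Cofactors of I−A, C_ij = (−1)^(i+j)·(minor ij) (rows/columns in the sector order above):
  C_11 = (0.80)(0.55) − (-0.25)(0.00) = 0.4400
  C_12 = −[(-0.05)(0.55) − (-0.25)(0.00)] = 0.0275
  C_13 = (-0.05)(0.00) − (0.80)(0.00) = 0.0000
  C_21 = −[(-0.35)(0.55) − (-0.15)(0.00)] = 0.1925
  C_22 = (0.80)(0.55) − (-0.15)(0.00) = 0.4400
  C_23 = −[(0.80)(0.00) − (-0.35)(0.00)] = 0.0000
  C_31 = (-0.35)(-0.25) − (-0.15)(0.80) = 0.2075
  C_32 = −[(0.80)(-0.25) − (-0.15)(-0.05)] = 0.2075
  C_33 = (0.80)(0.80) − (-0.35)(-0.05) = 0.6225
det(I−A) = Σ_j (I−A)_1j·C_1j = (0.80)(0.4400) + (-0.35)(0.0275) + (-0.15)(0.0000) = 0.342375
adj(I−A) = Cᵀ =
  [ 0.4400   0.1925   0.2075]
  [ 0.0275   0.4400   0.2075]
  [ 0.0000   0.0000   0.6225]
(I − A)⁻¹ = adj(I−A) / det(I−A) ≈
  [   1.2851     0.5622     0.6061]
  [   0.0803     1.2851     0.6061]
  [   0.0000     0.0000     1.8182]
First solve x = (I − A)⁻¹ d = adj(I−A)·d / det(I−A); in particular x_H = (0.0000·50 + 0.0000·55 + 0.6225·35) / 0.342375 = 21.7875 / 0.342375 ≈ 63.636.
Intermediate flow from H to H: z_HH = a_HH · x_H = 0.45 × 21.7875 / 0.342375 = 9.804375 / 0.342375 ≈ 28.6.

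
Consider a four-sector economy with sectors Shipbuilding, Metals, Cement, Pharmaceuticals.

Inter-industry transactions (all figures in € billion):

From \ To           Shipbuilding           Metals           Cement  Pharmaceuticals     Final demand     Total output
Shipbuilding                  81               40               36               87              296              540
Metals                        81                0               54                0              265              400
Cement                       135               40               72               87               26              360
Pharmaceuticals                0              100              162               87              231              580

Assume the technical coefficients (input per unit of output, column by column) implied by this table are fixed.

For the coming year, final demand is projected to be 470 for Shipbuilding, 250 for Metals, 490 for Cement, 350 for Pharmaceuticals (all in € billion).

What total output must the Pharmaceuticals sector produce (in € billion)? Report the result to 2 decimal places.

Technical coefficients a_ij = z_ij / X_j:
  a_11 = 81/540 = 0.15, a_21 = 81/540 = 0.15, a_31 = 135/540 = 0.25, a_41 = 0/540 = 0.00
  a_12 = 40/400 = 0.10, a_22 = 0/400 = 0.00, a_32 = 40/400 = 0.10, a_42 = 100/400 = 0.25
  a_13 = 36/360 = 0.10, a_23 = 54/360 = 0.15, a_33 = 72/360 = 0.20, a_43 = 162/360 = 0.45
  a_14 = 87/580 = 0.15, a_24 = 0/580 = 0.00, a_34 = 87/580 = 0.15, a_44 = 87/580 = 0.15
I − A =
  [   0.85    -0.10    -0.10    -0.15]
  [  -0.15     1.00    -0.15     0.00]
  [  -0.25    -0.10     0.80    -0.15]
  [   0.00    -0.25    -0.45     0.85]
Compute the cofactors C_ij = (−1)^(i+j)·(3×3 minor ij) of I−A; the adjugate is their transpose:
adj(I−A) = Cᵀ =
  [ 0.594125   0.110250   0.170875   0.135000]
  [ 0.123750   0.482500   0.131250   0.045000]
  [ 0.230875   0.134750   0.704125   0.165000]
  [ 0.158625   0.213250   0.411375   0.625000]
det(I−A) = Σ_j (I−A)_1j·C_1j = (0.85)(0.594125) + (-0.10)(0.123750) + (-0.10)(0.230875) + (-0.15)(0.158625) = 0.44575
(I − A)⁻¹ = adj(I−A) / det(I−A) ≈
  [   1.3329     0.2473     0.3833     0.3029]
  [   0.2776     1.0824     0.2944     0.1010]
  [   0.5179     0.3023     1.5796     0.3702]
  [   0.3559     0.4784     0.9229     1.4021]
x = (I − A)⁻¹ d = adj(I−A)·d / det(I−A), with det(I−A) = 0.44575:
  x_1 = (0.594125·470 + 0.110250·250 + 0.170875·490 + 0.135000·350) / 0.44575 = 437.78 / 0.44575 ≈ 982.12
  x_2 = (0.123750·470 + 0.482500·250 + 0.131250·490 + 0.045000·350) / 0.44575 = 258.85 / 0.44575 ≈ 580.71
  x_3 = (0.230875·470 + 0.134750·250 + 0.704125·490 + 0.165000·350) / 0.44575 = 544.97 / 0.44575 ≈ 1222.59
  x_4 = (0.158625·470 + 0.213250·250 + 0.411375·490 + 0.625000·350) / 0.44575 = 548.19 / 0.44575 ≈ 1229.81

x_4 = 1229.81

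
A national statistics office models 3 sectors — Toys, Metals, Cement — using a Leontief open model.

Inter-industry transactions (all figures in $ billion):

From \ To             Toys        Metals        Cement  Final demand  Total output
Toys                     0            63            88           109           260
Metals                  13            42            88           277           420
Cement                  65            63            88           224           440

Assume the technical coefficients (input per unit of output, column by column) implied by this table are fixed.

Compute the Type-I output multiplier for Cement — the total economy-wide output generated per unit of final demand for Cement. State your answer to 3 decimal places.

m_3 = 2.083

Technical coefficients a_ij = z_ij / X_j:
  a_11 = 0/260 = 0.00, a_21 = 13/260 = 0.05, a_31 = 65/260 = 0.25
  a_12 = 63/420 = 0.15, a_22 = 42/420 = 0.10, a_32 = 63/420 = 0.15
  a_13 = 88/440 = 0.20, a_23 = 88/440 = 0.20, a_33 = 88/440 = 0.20
I − A =
  [   1.00    -0.15    -0.20]
  [  -0.05     0.90    -0.20]
  [  -0.25    -0.15     0.80]
Cofactors of I−A, C_ij = (−1)^(i+j)·(minor ij) (rows/columns in the sector order above):
  C_11 = (0.90)(0.80) − (-0.20)(-0.15) = 0.6900
  C_12 = −[(-0.05)(0.80) − (-0.20)(-0.25)] = 0.0900
  C_13 = (-0.05)(-0.15) − (0.90)(-0.25) = 0.2325
  C_21 = −[(-0.15)(0.80) − (-0.20)(-0.15)] = 0.1500
  C_22 = (1.00)(0.80) − (-0.20)(-0.25) = 0.7500
  C_23 = −[(1.00)(-0.15) − (-0.15)(-0.25)] = 0.1875
  C_31 = (-0.15)(-0.20) − (-0.20)(0.90) = 0.2100
  C_32 = −[(1.00)(-0.20) − (-0.20)(-0.05)] = 0.2100
  C_33 = (1.00)(0.90) − (-0.15)(-0.05) = 0.8925
det(I−A) = Σ_j (I−A)_1j·C_1j = (1.00)(0.6900) + (-0.15)(0.0900) + (-0.20)(0.2325) = 0.6300
adj(I−A) = Cᵀ =
  [ 0.6900   0.1500   0.2100]
  [ 0.0900   0.7500   0.2100]
  [ 0.2325   0.1875   0.8925]
(I − A)⁻¹ = adj(I−A) / det(I−A) ≈
  [   1.0952     0.2381     0.3333]
  [   0.1429     1.1905     0.3333]
  [   0.3690     0.2976     1.4167]
The output multiplier for sector j is the column-j sum of the Leontief inverse (I − A)⁻¹ = adj(I−A) / det(I−A).
Column 3 of adj(I−A): (0.2100, 0.2100, 0.8925); det(I−A) = 0.6300.
m_3 = (0.2100 + 0.2100 + 0.8925) / 0.6300 = 1.3125 / 0.6300 ≈ 2.083.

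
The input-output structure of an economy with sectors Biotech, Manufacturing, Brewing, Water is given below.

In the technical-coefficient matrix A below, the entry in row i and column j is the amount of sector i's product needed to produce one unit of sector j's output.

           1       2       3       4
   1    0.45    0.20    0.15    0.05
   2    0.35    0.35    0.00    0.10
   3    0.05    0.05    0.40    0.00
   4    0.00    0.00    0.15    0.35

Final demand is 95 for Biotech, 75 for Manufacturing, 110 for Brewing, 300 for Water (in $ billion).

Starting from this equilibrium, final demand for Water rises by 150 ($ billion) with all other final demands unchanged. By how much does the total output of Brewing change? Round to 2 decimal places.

Δx_3 = 8.82

I − A =
  [   0.55    -0.20    -0.15    -0.05]
  [  -0.35     0.65     0.00    -0.10]
  [  -0.05    -0.05     0.60     0.00]
  [   0.00     0.00    -0.15     0.65]
Compute the cofactors C_ij = (−1)^(i+j)·(3×3 minor ij) of I−A; the adjugate is their transpose:
adj(I−A) = Cᵀ =
  [ 0.252750   0.083250   0.071250   0.032250]
  [ 0.137250   0.209250   0.045000   0.042750]
  [ 0.032500   0.024375   0.186875   0.006250]
  [ 0.007500   0.005625   0.043125   0.165000]
det(I−A) = Σ_j (I−A)_1j·C_1j = (0.55)(0.252750) + (-0.20)(0.137250) + (-0.15)(0.032500) + (-0.05)(0.007500) = 0.1063125
(I − A)⁻¹ = adj(I−A) / det(I−A) ≈
  [   2.3774     0.7831     0.6702     0.3034]
  [   1.2910     1.9683     0.4233     0.4021]
  [   0.3057     0.2293     1.7578     0.0588]
  [   0.0705     0.0529     0.4056     1.5520]
Δx = (I − A)⁻¹ Δd with Δd having +150 in the Water component and 0 elsewhere.
So Δx_3 = L_34 · (+150), where L_34 = adj(I−A)_34 / det(I−A) = 0.006250 / 0.1063125.
Δx_3 = 0.006250 × (+150) / 0.1063125 = 0.9375 / 0.1063125 ≈ 8.82.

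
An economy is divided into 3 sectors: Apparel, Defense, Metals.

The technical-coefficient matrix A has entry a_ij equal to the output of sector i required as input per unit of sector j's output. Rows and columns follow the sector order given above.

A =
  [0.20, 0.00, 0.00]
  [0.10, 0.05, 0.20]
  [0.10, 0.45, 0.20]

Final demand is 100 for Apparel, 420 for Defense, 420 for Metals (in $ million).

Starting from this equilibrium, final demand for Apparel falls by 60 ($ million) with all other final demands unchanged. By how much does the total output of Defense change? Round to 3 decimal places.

I − A =
  [   0.80     0.00     0.00]
  [  -0.10     0.95    -0.20]
  [  -0.10    -0.45     0.80]
Cofactors of I−A, C_ij = (−1)^(i+j)·(minor ij) (rows/columns in the sector order above):
  C_11 = (0.95)(0.80) − (-0.20)(-0.45) = 0.6700
  C_12 = −[(-0.10)(0.80) − (-0.20)(-0.10)] = 0.1000
  C_13 = (-0.10)(-0.45) − (0.95)(-0.10) = 0.1400
  C_21 = −[(0.00)(0.80) − (0.00)(-0.45)] = 0.0000
  C_22 = (0.80)(0.80) − (0.00)(-0.10) = 0.6400
  C_23 = −[(0.80)(-0.45) − (0.00)(-0.10)] = 0.3600
  C_31 = (0.00)(-0.20) − (0.00)(0.95) = 0.0000
  C_32 = −[(0.80)(-0.20) − (0.00)(-0.10)] = 0.1600
  C_33 = (0.80)(0.95) − (0.00)(-0.10) = 0.7600
det(I−A) = Σ_j (I−A)_1j·C_1j = (0.80)(0.6700) + (0.00)(0.1000) + (0.00)(0.1400) = 0.5360
adj(I−A) = Cᵀ =
  [ 0.6700   0.0000   0.0000]
  [ 0.1000   0.6400   0.1600]
  [ 0.1400   0.3600   0.7600]
(I − A)⁻¹ = adj(I−A) / det(I−A) ≈
  [   1.2500     0.0000     0.0000]
  [   0.1866     1.1940     0.2985]
  [   0.2612     0.6716     1.4179]
Δx = (I − A)⁻¹ Δd with Δd having -60 in the Apparel component and 0 elsewhere.
So Δx_D = L_DA · (-60), where L_DA = adj(I−A)_DA / det(I−A) = 0.1000 / 0.5360.
Δx_D = 0.1000 × (-60) / 0.5360 = -6.00 / 0.5360 ≈ -11.194.

Δx_D = -11.194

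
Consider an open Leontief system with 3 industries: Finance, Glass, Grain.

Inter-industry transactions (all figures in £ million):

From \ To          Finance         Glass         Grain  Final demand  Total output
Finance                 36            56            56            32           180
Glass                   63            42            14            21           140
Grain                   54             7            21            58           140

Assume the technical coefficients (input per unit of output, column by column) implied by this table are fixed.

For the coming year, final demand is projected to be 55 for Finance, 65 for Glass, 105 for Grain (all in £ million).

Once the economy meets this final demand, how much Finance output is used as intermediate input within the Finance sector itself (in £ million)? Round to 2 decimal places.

Technical coefficients a_ij = z_ij / X_j:
  a_11 = 36/180 = 0.20, a_21 = 63/180 = 0.35, a_31 = 54/180 = 0.30
  a_12 = 56/140 = 0.40, a_22 = 42/140 = 0.30, a_32 = 7/140 = 0.05
  a_13 = 56/140 = 0.40, a_23 = 14/140 = 0.10, a_33 = 21/140 = 0.15
I − A =
  [   0.80    -0.40    -0.40]
  [  -0.35     0.70    -0.10]
  [  -0.30    -0.05     0.85]
Cofactors of I−A, C_ij = (−1)^(i+j)·(minor ij) (rows/columns in the sector order above):
  C_11 = (0.70)(0.85) − (-0.10)(-0.05) = 0.5900
  C_12 = −[(-0.35)(0.85) − (-0.10)(-0.30)] = 0.3275
  C_13 = (-0.35)(-0.05) − (0.70)(-0.30) = 0.2275
  C_21 = −[(-0.40)(0.85) − (-0.40)(-0.05)] = 0.3600
  C_22 = (0.80)(0.85) − (-0.40)(-0.30) = 0.5600
  C_23 = −[(0.80)(-0.05) − (-0.40)(-0.30)] = 0.1600
  C_31 = (-0.40)(-0.10) − (-0.40)(0.70) = 0.3200
  C_32 = −[(0.80)(-0.10) − (-0.40)(-0.35)] = 0.2200
  C_33 = (0.80)(0.70) − (-0.40)(-0.35) = 0.4200
det(I−A) = Σ_j (I−A)_1j·C_1j = (0.80)(0.5900) + (-0.40)(0.3275) + (-0.40)(0.2275) = 0.2500
adj(I−A) = Cᵀ =
  [ 0.5900   0.3600   0.3200]
  [ 0.3275   0.5600   0.2200]
  [ 0.2275   0.1600   0.4200]
(I − A)⁻¹ = adj(I−A) / det(I−A) ≈
  [   2.3600     1.4400     1.2800]
  [   1.3100     2.2400     0.8800]
  [   0.9100     0.6400     1.6800]
First solve x = (I − A)⁻¹ d = adj(I−A)·d / det(I−A); in particular x_1 = (0.5900·55 + 0.3600·65 + 0.3200·105) / 0.2500 = 89.45 / 0.2500 = 357.8000.
Intermediate flow from 1 to 1: z_11 = a_11 · x_1 = 0.20 × 89.45 / 0.2500 = 17.89 / 0.2500 = 71.56.

z_11 = 71.56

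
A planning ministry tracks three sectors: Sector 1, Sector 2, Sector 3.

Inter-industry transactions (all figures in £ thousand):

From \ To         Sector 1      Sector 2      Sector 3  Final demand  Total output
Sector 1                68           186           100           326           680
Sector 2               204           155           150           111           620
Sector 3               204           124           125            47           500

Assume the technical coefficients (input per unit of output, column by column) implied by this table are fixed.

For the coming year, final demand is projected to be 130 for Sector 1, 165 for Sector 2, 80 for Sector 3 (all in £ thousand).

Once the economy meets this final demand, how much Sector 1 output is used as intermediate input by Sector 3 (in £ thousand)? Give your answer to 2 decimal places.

z_13 = 85.39

Technical coefficients a_ij = z_ij / X_j:
  a_11 = 68/680 = 0.10, a_21 = 204/680 = 0.30, a_31 = 204/680 = 0.30
  a_12 = 186/620 = 0.30, a_22 = 155/620 = 0.25, a_32 = 124/620 = 0.20
  a_13 = 100/500 = 0.20, a_23 = 150/500 = 0.30, a_33 = 125/500 = 0.25
I − A =
  [   0.90    -0.30    -0.20]
  [  -0.30     0.75    -0.30]
  [  -0.30    -0.20     0.75]
Cofactors of I−A, C_ij = (−1)^(i+j)·(minor ij) (rows/columns in the sector order above):
  C_11 = (0.75)(0.75) − (-0.30)(-0.20) = 0.5025
  C_12 = −[(-0.30)(0.75) − (-0.30)(-0.30)] = 0.3150
  C_13 = (-0.30)(-0.20) − (0.75)(-0.30) = 0.2850
  C_21 = −[(-0.30)(0.75) − (-0.20)(-0.20)] = 0.2650
  C_22 = (0.90)(0.75) − (-0.20)(-0.30) = 0.6150
  C_23 = −[(0.90)(-0.20) − (-0.30)(-0.30)] = 0.2700
  C_31 = (-0.30)(-0.30) − (-0.20)(0.75) = 0.2400
  C_32 = −[(0.90)(-0.30) − (-0.20)(-0.30)] = 0.3300
  C_33 = (0.90)(0.75) − (-0.30)(-0.30) = 0.5850
det(I−A) = Σ_j (I−A)_1j·C_1j = (0.90)(0.5025) + (-0.30)(0.3150) + (-0.20)(0.2850) = 0.30075
adj(I−A) = Cᵀ =
  [ 0.5025   0.2650   0.2400]
  [ 0.3150   0.6150   0.3300]
  [ 0.2850   0.2700   0.5850]
(I − A)⁻¹ = adj(I−A) / det(I−A) ≈
  [   1.6708     0.8811     0.7980]
  [   1.0474     2.0449     1.0973]
  [   0.9476     0.8978     1.9451]
First solve x = (I − A)⁻¹ d = adj(I−A)·d / det(I−A); in particular x_3 = (0.2850·130 + 0.2700·165 + 0.5850·80) / 0.30075 = 128.40 / 0.30075 ≈ 426.9327.
Intermediate flow from 1 to 3: z_13 = a_13 · x_3 = 0.20 × 128.40 / 0.30075 = 25.68 / 0.30075 ≈ 85.39.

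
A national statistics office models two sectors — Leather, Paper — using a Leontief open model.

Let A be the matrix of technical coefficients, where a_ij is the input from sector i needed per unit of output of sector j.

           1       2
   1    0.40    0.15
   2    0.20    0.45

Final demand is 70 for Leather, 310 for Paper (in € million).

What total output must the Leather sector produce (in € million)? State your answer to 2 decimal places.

x_1 = 283.33

I − A =
  [   0.60    -0.15]
  [  -0.20     0.55]
det(I−A) = (0.60)(0.55) − (-0.15)(-0.20) = 0.3000
adj(I−A) = [[0.55, 0.15], [0.20, 0.60]]
(I − A)⁻¹ = adj(I−A) / det(I−A) ≈
  [   1.8333     0.5000]
  [   0.6667     2.0000]
x = (I − A)⁻¹ d = adj(I−A)·d / det(I−A), with det(I−A) = 0.3000:
  x_1 = (0.55·70 + 0.15·310) / 0.3000 = 85.00 / 0.3000 ≈ 283.33
  x_2 = (0.20·70 + 0.60·310) / 0.3000 = 200.00 / 0.3000 ≈ 666.67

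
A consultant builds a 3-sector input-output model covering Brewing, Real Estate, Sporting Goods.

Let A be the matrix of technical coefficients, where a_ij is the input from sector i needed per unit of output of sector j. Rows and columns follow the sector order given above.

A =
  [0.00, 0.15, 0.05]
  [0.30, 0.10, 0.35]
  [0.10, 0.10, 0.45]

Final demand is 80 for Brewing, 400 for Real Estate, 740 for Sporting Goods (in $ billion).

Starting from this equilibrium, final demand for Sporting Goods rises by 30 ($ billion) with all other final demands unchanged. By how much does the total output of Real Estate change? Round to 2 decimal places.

Δx_2 = 25.83

I − A =
  [   1.00    -0.15    -0.05]
  [  -0.30     0.90    -0.35]
  [  -0.10    -0.10     0.55]
Cofactors of I−A, C_ij = (−1)^(i+j)·(minor ij) (rows/columns in the sector order above):
  C_11 = (0.90)(0.55) − (-0.35)(-0.10) = 0.4600
  C_12 = −[(-0.30)(0.55) − (-0.35)(-0.10)] = 0.2000
  C_13 = (-0.30)(-0.10) − (0.90)(-0.10) = 0.1200
  C_21 = −[(-0.15)(0.55) − (-0.05)(-0.10)] = 0.0875
  C_22 = (1.00)(0.55) − (-0.05)(-0.10) = 0.5450
  C_23 = −[(1.00)(-0.10) − (-0.15)(-0.10)] = 0.1150
  C_31 = (-0.15)(-0.35) − (-0.05)(0.90) = 0.0975
  C_32 = −[(1.00)(-0.35) − (-0.05)(-0.30)] = 0.3650
  C_33 = (1.00)(0.90) − (-0.15)(-0.30) = 0.8550
det(I−A) = Σ_j (I−A)_1j·C_1j = (1.00)(0.4600) + (-0.15)(0.2000) + (-0.05)(0.1200) = 0.4240
adj(I−A) = Cᵀ =
  [ 0.4600   0.0875   0.0975]
  [ 0.2000   0.5450   0.3650]
  [ 0.1200   0.1150   0.8550]
(I − A)⁻¹ = adj(I−A) / det(I−A) ≈
  [   1.0849     0.2064     0.2300]
  [   0.4717     1.2854     0.8608]
  [   0.2830     0.2712     2.0165]
Δx = (I − A)⁻¹ Δd with Δd having +30 in the Sporting Goods component and 0 elsewhere.
So Δx_2 = L_23 · (+30), where L_23 = adj(I−A)_23 / det(I−A) = 0.3650 / 0.4240.
Δx_2 = 0.3650 × (+30) / 0.4240 = 10.95 / 0.4240 ≈ 25.83.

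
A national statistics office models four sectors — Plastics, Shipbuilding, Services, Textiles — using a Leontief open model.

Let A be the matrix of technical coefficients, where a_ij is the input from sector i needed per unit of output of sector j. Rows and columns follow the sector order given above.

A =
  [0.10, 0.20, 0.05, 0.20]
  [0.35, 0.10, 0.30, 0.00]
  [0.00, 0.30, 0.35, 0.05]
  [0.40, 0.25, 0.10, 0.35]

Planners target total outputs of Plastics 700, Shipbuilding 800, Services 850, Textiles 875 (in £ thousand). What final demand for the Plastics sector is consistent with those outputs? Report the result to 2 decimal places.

I − A =
  [   0.90    -0.20    -0.05    -0.20]
  [  -0.35     0.90    -0.30     0.00]
  [   0.00    -0.30     0.65    -0.05]
  [  -0.40    -0.25    -0.10     0.65]
d = (I − A) x:
  d_1 = (+0.90)·700 + (-0.20)·800 + (-0.05)·850 + (-0.20)·875 = 252.50
  d_2 = (-0.35)·700 + (+0.90)·800 + (-0.30)·850 + (+0.00)·875 = 220.00
  d_3 = (+0.00)·700 + (-0.30)·800 + (+0.65)·850 + (-0.05)·875 = 268.75
  d_4 = (-0.40)·700 + (-0.25)·800 + (-0.10)·850 + (+0.65)·875 = 3.75

d_1 = 252.50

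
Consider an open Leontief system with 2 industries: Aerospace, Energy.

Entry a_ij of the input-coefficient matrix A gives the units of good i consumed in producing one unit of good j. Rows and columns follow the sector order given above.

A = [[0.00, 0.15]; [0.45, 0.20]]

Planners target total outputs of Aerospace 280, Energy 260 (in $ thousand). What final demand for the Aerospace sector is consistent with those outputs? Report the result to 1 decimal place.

I − A =
  [   1.00    -0.15]
  [  -0.45     0.80]
d = (I − A) x:
  d_A = (+1.00)·280 + (-0.15)·260 = 241.0
  d_E = (-0.45)·280 + (+0.80)·260 = 82.0

d_A = 241.0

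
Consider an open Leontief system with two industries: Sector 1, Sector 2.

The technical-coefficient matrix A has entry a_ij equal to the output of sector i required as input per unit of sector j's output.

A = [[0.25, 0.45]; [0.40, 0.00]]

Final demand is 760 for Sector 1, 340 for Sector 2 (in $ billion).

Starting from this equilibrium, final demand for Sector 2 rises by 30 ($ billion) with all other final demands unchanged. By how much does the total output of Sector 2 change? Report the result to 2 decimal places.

I − A =
  [   0.75    -0.45]
  [  -0.40     1.00]
det(I−A) = (0.75)(1.00) − (-0.45)(-0.40) = 0.5700
adj(I−A) = [[1.00, 0.45], [0.40, 0.75]]
(I − A)⁻¹ = adj(I−A) / det(I−A) ≈
  [   1.7544     0.7895]
  [   0.7018     1.3158]
Δx = (I − A)⁻¹ Δd with Δd having +30 in the Sector 2 component and 0 elsewhere.
So Δx_2 = L_22 · (+30), where L_22 = adj(I−A)_22 / det(I−A) = 0.75 / 0.5700.
Δx_2 = 0.75 × (+30) / 0.5700 = 22.50 / 0.5700 ≈ 39.47.

Δx_2 = 39.47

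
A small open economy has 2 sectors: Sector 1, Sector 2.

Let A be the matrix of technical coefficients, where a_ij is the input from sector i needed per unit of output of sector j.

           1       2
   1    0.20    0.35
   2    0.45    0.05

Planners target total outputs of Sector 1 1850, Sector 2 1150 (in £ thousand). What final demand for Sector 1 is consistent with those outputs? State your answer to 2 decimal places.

I − A =
  [   0.80    -0.35]
  [  -0.45     0.95]
d = (I − A) x:
  d_1 = (+0.80)·1850 + (-0.35)·1150 = 1077.50
  d_2 = (-0.45)·1850 + (+0.95)·1150 = 260.00

d_1 = 1077.50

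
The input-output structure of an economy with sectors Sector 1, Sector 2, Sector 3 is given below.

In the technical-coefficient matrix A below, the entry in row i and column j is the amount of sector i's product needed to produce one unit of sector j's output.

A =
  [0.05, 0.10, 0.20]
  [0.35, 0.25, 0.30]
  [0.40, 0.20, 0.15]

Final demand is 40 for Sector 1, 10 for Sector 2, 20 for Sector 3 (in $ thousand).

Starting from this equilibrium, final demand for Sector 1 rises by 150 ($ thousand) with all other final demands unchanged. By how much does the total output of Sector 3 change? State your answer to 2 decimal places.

I − A =
  [   0.95    -0.10    -0.20]
  [  -0.35     0.75    -0.30]
  [  -0.40    -0.20     0.85]
Cofactors of I−A, C_ij = (−1)^(i+j)·(minor ij) (rows/columns in the sector order above):
  C_11 = (0.75)(0.85) − (-0.30)(-0.20) = 0.5775
  C_12 = −[(-0.35)(0.85) − (-0.30)(-0.40)] = 0.4175
  C_13 = (-0.35)(-0.20) − (0.75)(-0.40) = 0.3700
  C_21 = −[(-0.10)(0.85) − (-0.20)(-0.20)] = 0.1250
  C_22 = (0.95)(0.85) − (-0.20)(-0.40) = 0.7275
  C_23 = −[(0.95)(-0.20) − (-0.10)(-0.40)] = 0.2300
  C_31 = (-0.10)(-0.30) − (-0.20)(0.75) = 0.1800
  C_32 = −[(0.95)(-0.30) − (-0.20)(-0.35)] = 0.3550
  C_33 = (0.95)(0.75) − (-0.10)(-0.35) = 0.6775
det(I−A) = Σ_j (I−A)_1j·C_1j = (0.95)(0.5775) + (-0.10)(0.4175) + (-0.20)(0.3700) = 0.432875
adj(I−A) = Cᵀ =
  [ 0.5775   0.1250   0.1800]
  [ 0.4175   0.7275   0.3550]
  [ 0.3700   0.2300   0.6775]
(I − A)⁻¹ = adj(I−A) / det(I−A) ≈
  [   1.3341     0.2888     0.4158]
  [   0.9645     1.6806     0.8201]
  [   0.8548     0.5313     1.5651]
Δx = (I − A)⁻¹ Δd with Δd having +150 in the Sector 1 component and 0 elsewhere.
So Δx_3 = L_31 · (+150), where L_31 = adj(I−A)_31 / det(I−A) = 0.3700 / 0.432875.
Δx_3 = 0.3700 × (+150) / 0.432875 = 55.50 / 0.432875 ≈ 128.21.

Δx_3 = 128.21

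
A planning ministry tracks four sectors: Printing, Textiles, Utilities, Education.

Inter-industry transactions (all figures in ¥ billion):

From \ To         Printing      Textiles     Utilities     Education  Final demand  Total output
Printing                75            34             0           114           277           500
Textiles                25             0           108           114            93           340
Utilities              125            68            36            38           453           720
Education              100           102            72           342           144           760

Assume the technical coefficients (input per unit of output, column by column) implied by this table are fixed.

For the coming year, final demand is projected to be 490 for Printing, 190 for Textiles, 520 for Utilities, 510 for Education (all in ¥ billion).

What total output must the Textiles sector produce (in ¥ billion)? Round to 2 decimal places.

Technical coefficients a_ij = z_ij / X_j:
  a_PP = 75/500 = 0.15, a_TP = 25/500 = 0.05, a_UP = 125/500 = 0.25, a_EP = 100/500 = 0.20
  a_PT = 34/340 = 0.10, a_TT = 0/340 = 0.00, a_UT = 68/340 = 0.20, a_ET = 102/340 = 0.30
  a_PU = 0/720 = 0.00, a_TU = 108/720 = 0.15, a_UU = 36/720 = 0.05, a_EU = 72/720 = 0.10
  a_PE = 114/760 = 0.15, a_TE = 114/760 = 0.15, a_UE = 38/760 = 0.05, a_EE = 342/760 = 0.45
I − A =
  [   0.85    -0.10     0.00    -0.15]
  [  -0.05     1.00    -0.15    -0.15]
  [  -0.25    -0.20     0.95    -0.05]
  [  -0.20    -0.30    -0.10     0.55]
Compute the cofactors C_ij = (−1)^(i+j)·(3×3 minor ij) of I−A; the adjugate is their transpose:
adj(I−A) = Cᵀ =
  [ 0.453000   0.097500   0.031500   0.153000]
  [ 0.080250   0.407625   0.079125   0.140250]
  [ 0.148500   0.126250   0.391250   0.110500]
  [ 0.235500   0.280750   0.125750   0.773500]
det(I−A) = Σ_j (I−A)_1j·C_1j = (0.85)(0.453000) + (-0.10)(0.080250) + (0.00)(0.148500) + (-0.15)(0.235500) = 0.3417
(I − A)⁻¹ = adj(I−A) / det(I−A) ≈
  [   1.3257     0.2853     0.0922     0.4478]
  [   0.2349     1.1929     0.2316     0.4104]
  [   0.4346     0.3695     1.1450     0.3234]
  [   0.6892     0.8216     0.3680     2.2637]
x = (I − A)⁻¹ d = adj(I−A)·d / det(I−A), with det(I−A) = 0.3417:
  x_P = (0.453000·490 + 0.097500·190 + 0.031500·520 + 0.153000·510) / 0.3417 = 334.905 / 0.3417 ≈ 980.11
  x_T = (0.080250·490 + 0.407625·190 + 0.079125·520 + 0.140250·510) / 0.3417 = 229.44375 / 0.3417 ≈ 671.48
  x_U = (0.148500·490 + 0.126250·190 + 0.391250·520 + 0.110500·510) / 0.3417 = 356.5575 / 0.3417 ≈ 1043.48
  x_E = (0.235500·490 + 0.280750·190 + 0.125750·520 + 0.773500·510) / 0.3417 = 628.6125 / 0.3417 ≈ 1839.66

x_T = 671.48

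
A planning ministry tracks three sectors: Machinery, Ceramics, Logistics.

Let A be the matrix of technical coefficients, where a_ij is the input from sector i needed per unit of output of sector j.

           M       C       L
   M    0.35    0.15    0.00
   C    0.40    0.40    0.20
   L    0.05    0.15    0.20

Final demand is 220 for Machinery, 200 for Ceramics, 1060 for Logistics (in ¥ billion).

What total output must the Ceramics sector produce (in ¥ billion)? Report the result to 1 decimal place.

I − A =
  [   0.65    -0.15     0.00]
  [  -0.40     0.60    -0.20]
  [  -0.05    -0.15     0.80]
Cofactors of I−A, C_ij = (−1)^(i+j)·(minor ij) (rows/columns in the sector order above):
  C_11 = (0.60)(0.80) − (-0.20)(-0.15) = 0.4500
  C_12 = −[(-0.40)(0.80) − (-0.20)(-0.05)] = 0.3300
  C_13 = (-0.40)(-0.15) − (0.60)(-0.05) = 0.0900
  C_21 = −[(-0.15)(0.80) − (0.00)(-0.15)] = 0.1200
  C_22 = (0.65)(0.80) − (0.00)(-0.05) = 0.5200
  C_23 = −[(0.65)(-0.15) − (-0.15)(-0.05)] = 0.1050
  C_31 = (-0.15)(-0.20) − (0.00)(0.60) = 0.0300
  C_32 = −[(0.65)(-0.20) − (0.00)(-0.40)] = 0.1300
  C_33 = (0.65)(0.60) − (-0.15)(-0.40) = 0.3300
det(I−A) = Σ_j (I−A)_1j·C_1j = (0.65)(0.4500) + (-0.15)(0.3300) + (0.00)(0.0900) = 0.2430
adj(I−A) = Cᵀ =
  [ 0.4500   0.1200   0.0300]
  [ 0.3300   0.5200   0.1300]
  [ 0.0900   0.1050   0.3300]
(I − A)⁻¹ = adj(I−A) / det(I−A) ≈
  [   1.8519     0.4938     0.1235]
  [   1.3580     2.1399     0.5350]
  [   0.3704     0.4321     1.3580]
x = (I − A)⁻¹ d = adj(I−A)·d / det(I−A), with det(I−A) = 0.2430:
  x_M = (0.4500·220 + 0.1200·200 + 0.0300·1060) / 0.2430 = 154.80 / 0.2430 ≈ 637.0
  x_C = (0.3300·220 + 0.5200·200 + 0.1300·1060) / 0.2430 = 314.40 / 0.2430 ≈ 1293.8
  x_L = (0.0900·220 + 0.1050·200 + 0.3300·1060) / 0.2430 = 390.60 / 0.2430 ≈ 1607.4

x_C = 1293.8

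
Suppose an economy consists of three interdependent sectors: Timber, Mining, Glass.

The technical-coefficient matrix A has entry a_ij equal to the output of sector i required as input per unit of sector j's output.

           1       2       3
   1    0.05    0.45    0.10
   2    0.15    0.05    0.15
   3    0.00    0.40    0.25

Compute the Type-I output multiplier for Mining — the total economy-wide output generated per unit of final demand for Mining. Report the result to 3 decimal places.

m_2 = 2.610

I − A =
  [   0.95    -0.45    -0.10]
  [  -0.15     0.95    -0.15]
  [   0.00    -0.40     0.75]
Cofactors of I−A, C_ij = (−1)^(i+j)·(minor ij) (rows/columns in the sector order above):
  C_11 = (0.95)(0.75) − (-0.15)(-0.40) = 0.6525
  C_12 = −[(-0.15)(0.75) − (-0.15)(0.00)] = 0.1125
  C_13 = (-0.15)(-0.40) − (0.95)(0.00) = 0.0600
  C_21 = −[(-0.45)(0.75) − (-0.10)(-0.40)] = 0.3775
  C_22 = (0.95)(0.75) − (-0.10)(0.00) = 0.7125
  C_23 = −[(0.95)(-0.40) − (-0.45)(0.00)] = 0.3800
  C_31 = (-0.45)(-0.15) − (-0.10)(0.95) = 0.1625
  C_32 = −[(0.95)(-0.15) − (-0.10)(-0.15)] = 0.1575
  C_33 = (0.95)(0.95) − (-0.45)(-0.15) = 0.8350
det(I−A) = Σ_j (I−A)_1j·C_1j = (0.95)(0.6525) + (-0.45)(0.1125) + (-0.10)(0.0600) = 0.56325
adj(I−A) = Cᵀ =
  [ 0.6525   0.3775   0.1625]
  [ 0.1125   0.7125   0.1575]
  [ 0.0600   0.3800   0.8350]
(I − A)⁻¹ = adj(I−A) / det(I−A) ≈
  [   1.1585     0.6702     0.2885]
  [   0.1997     1.2650     0.2796]
  [   0.1065     0.6747     1.4825]
The output multiplier for sector j is the column-j sum of the Leontief inverse (I − A)⁻¹ = adj(I−A) / det(I−A).
Column 2 of adj(I−A): (0.3775, 0.7125, 0.3800); det(I−A) = 0.56325.
m_2 = (0.3775 + 0.7125 + 0.3800) / 0.56325 = 1.47 / 0.56325 ≈ 2.610.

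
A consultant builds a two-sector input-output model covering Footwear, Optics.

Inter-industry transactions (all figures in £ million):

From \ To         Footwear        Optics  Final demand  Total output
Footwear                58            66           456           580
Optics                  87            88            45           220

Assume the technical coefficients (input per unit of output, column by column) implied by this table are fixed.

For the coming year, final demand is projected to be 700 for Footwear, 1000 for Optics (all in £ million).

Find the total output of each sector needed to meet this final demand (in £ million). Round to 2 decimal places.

x_F = 1454.55, x_O = 2030.30

Technical coefficients a_ij = z_ij / X_j:
  a_FF = 58/580 = 0.10, a_OF = 87/580 = 0.15
  a_FO = 66/220 = 0.30, a_OO = 88/220 = 0.40
I − A =
  [   0.90    -0.30]
  [  -0.15     0.60]
det(I−A) = (0.90)(0.60) − (-0.30)(-0.15) = 0.4950
adj(I−A) = [[0.60, 0.30], [0.15, 0.90]]
(I − A)⁻¹ = adj(I−A) / det(I−A) ≈
  [   1.2121     0.6061]
  [   0.3030     1.8182]
x = (I − A)⁻¹ d = adj(I−A)·d / det(I−A), with det(I−A) = 0.4950:
  x_F = (0.60·700 + 0.30·1000) / 0.4950 = 720.00 / 0.4950 ≈ 1454.55
  x_O = (0.15·700 + 0.90·1000) / 0.4950 = 1005.00 / 0.4950 ≈ 2030.30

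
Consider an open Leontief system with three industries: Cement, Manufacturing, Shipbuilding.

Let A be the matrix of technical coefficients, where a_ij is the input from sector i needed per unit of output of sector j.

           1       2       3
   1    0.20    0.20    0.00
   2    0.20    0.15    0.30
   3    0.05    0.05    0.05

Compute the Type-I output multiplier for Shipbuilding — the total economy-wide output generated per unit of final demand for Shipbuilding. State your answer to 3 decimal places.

m_3 = 1.585

I − A =
  [   0.80    -0.20     0.00]
  [  -0.20     0.85    -0.30]
  [  -0.05    -0.05     0.95]
Cofactors of I−A, C_ij = (−1)^(i+j)·(minor ij) (rows/columns in the sector order above):
  C_11 = (0.85)(0.95) − (-0.30)(-0.05) = 0.7925
  C_12 = −[(-0.20)(0.95) − (-0.30)(-0.05)] = 0.2050
  C_13 = (-0.20)(-0.05) − (0.85)(-0.05) = 0.0525
  C_21 = −[(-0.20)(0.95) − (0.00)(-0.05)] = 0.1900
  C_22 = (0.80)(0.95) − (0.00)(-0.05) = 0.7600
  C_23 = −[(0.80)(-0.05) − (-0.20)(-0.05)] = 0.0500
  C_31 = (-0.20)(-0.30) − (0.00)(0.85) = 0.0600
  C_32 = −[(0.80)(-0.30) − (0.00)(-0.20)] = 0.2400
  C_33 = (0.80)(0.85) − (-0.20)(-0.20) = 0.6400
det(I−A) = Σ_j (I−A)_1j·C_1j = (0.80)(0.7925) + (-0.20)(0.2050) + (0.00)(0.0525) = 0.5930
adj(I−A) = Cᵀ =
  [ 0.7925   0.1900   0.0600]
  [ 0.2050   0.7600   0.2400]
  [ 0.0525   0.0500   0.6400]
(I − A)⁻¹ = adj(I−A) / det(I−A) ≈
  [   1.3364     0.3204     0.1012]
  [   0.3457     1.2816     0.4047]
  [   0.0885     0.0843     1.0793]
The output multiplier for sector j is the column-j sum of the Leontief inverse (I − A)⁻¹ = adj(I−A) / det(I−A).
Column 3 of adj(I−A): (0.0600, 0.2400, 0.6400); det(I−A) = 0.5930.
m_3 = (0.0600 + 0.2400 + 0.6400) / 0.5930 = 0.94 / 0.5930 ≈ 1.585.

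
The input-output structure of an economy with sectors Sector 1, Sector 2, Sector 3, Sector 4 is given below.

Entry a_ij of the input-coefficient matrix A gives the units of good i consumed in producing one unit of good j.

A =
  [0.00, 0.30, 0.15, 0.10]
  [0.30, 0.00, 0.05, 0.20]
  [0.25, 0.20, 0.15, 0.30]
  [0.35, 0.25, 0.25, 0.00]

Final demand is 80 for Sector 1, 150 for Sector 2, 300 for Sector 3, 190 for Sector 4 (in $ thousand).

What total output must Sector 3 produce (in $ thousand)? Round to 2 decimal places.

I − A =
  [   1.00    -0.30    -0.15    -0.10]
  [  -0.30     1.00    -0.05    -0.20]
  [  -0.25    -0.20     0.85    -0.30]
  [  -0.35    -0.25    -0.25     1.00]
Compute the cofactors C_ij = (−1)^(i+j)·(3×3 minor ij) of I−A; the adjugate is their transpose:
adj(I−A) = Cᵀ =
  [ 0.708750   0.300000   0.198750   0.190500]
  [ 0.322250   0.685750   0.161250   0.217750]
  [ 0.439000   0.380750   0.796500   0.359000]
  [ 0.438375   0.371625   0.309000   0.713250]
det(I−A) = Σ_j (I−A)_1j·C_1j = (1.00)(0.708750) + (-0.30)(0.322250) + (-0.15)(0.439000) + (-0.10)(0.438375) = 0.5023875
(I − A)⁻¹ = adj(I−A) / det(I−A) ≈
  [   1.4108     0.5971     0.3956     0.3792]
  [   0.6414     1.3650     0.3210     0.4334]
  [   0.8738     0.7579     1.5854     0.7146]
  [   0.8726     0.7397     0.6151     1.4197]
x = (I − A)⁻¹ d = adj(I−A)·d / det(I−A), with det(I−A) = 0.5023875:
  x_1 = (0.708750·80 + 0.300000·150 + 0.198750·300 + 0.190500·190) / 0.5023875 = 197.52 / 0.5023875 ≈ 393.16
  x_2 = (0.322250·80 + 0.685750·150 + 0.161250·300 + 0.217750·190) / 0.5023875 = 218.39 / 0.5023875 ≈ 434.70
  x_3 = (0.439000·80 + 0.380750·150 + 0.796500·300 + 0.359000·190) / 0.5023875 = 399.3925 / 0.5023875 ≈ 794.99
  x_4 = (0.438375·80 + 0.371625·150 + 0.309000·300 + 0.713250·190) / 0.5023875 = 319.03125 / 0.5023875 ≈ 635.03

x_3 = 794.99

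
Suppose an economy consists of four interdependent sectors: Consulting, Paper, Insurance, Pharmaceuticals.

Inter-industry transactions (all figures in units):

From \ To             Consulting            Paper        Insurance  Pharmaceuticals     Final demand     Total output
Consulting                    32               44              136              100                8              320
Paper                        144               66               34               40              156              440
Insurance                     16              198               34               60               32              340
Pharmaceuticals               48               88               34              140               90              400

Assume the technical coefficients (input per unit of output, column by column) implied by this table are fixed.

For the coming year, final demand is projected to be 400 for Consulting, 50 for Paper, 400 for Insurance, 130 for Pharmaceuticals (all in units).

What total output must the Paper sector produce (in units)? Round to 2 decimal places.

x_2 = 1065.17

Technical coefficients a_ij = z_ij / X_j:
  a_11 = 32/320 = 0.10, a_21 = 144/320 = 0.45, a_31 = 16/320 = 0.05, a_41 = 48/320 = 0.15
  a_12 = 44/440 = 0.10, a_22 = 66/440 = 0.15, a_32 = 198/440 = 0.45, a_42 = 88/440 = 0.20
  a_13 = 136/340 = 0.40, a_23 = 34/340 = 0.10, a_33 = 34/340 = 0.10, a_43 = 34/340 = 0.10
  a_14 = 100/400 = 0.25, a_24 = 40/400 = 0.10, a_34 = 60/400 = 0.15, a_44 = 140/400 = 0.35
I − A =
  [   0.90    -0.10    -0.40    -0.25]
  [  -0.45     0.85    -0.10    -0.10]
  [  -0.05    -0.45     0.90    -0.15]
  [  -0.15    -0.20    -0.10     0.65]
Compute the cofactors C_ij = (−1)^(i+j)·(3×3 minor ij) of I−A; the adjugate is their transpose:
adj(I−A) = Cᵀ =
  [ 0.429750   0.242250   0.246750   0.259500]
  [ 0.276000   0.456000   0.198000   0.222000]
  [ 0.197625   0.281375   0.394125   0.210250]
  [ 0.214500   0.239500   0.178500   0.509000]
det(I−A) = Σ_j (I−A)_1j·C_1j = (0.90)(0.429750) + (-0.10)(0.276000) + (-0.40)(0.197625) + (-0.25)(0.214500) = 0.2265
(I − A)⁻¹ = adj(I−A) / det(I−A) ≈
  [   1.8974     1.0695     1.0894     1.1457]
  [   1.2185     2.0132     0.8742     0.9801]
  [   0.8725     1.2423     1.7401     0.9283]
  [   0.9470     1.0574     0.7881     2.2472]
x = (I − A)⁻¹ d = adj(I−A)·d / det(I−A), with det(I−A) = 0.2265:
  x_1 = (0.429750·400 + 0.242250·50 + 0.246750·400 + 0.259500·130) / 0.2265 = 316.4475 / 0.2265 ≈ 1397.12
  x_2 = (0.276000·400 + 0.456000·50 + 0.198000·400 + 0.222000·130) / 0.2265 = 241.26 / 0.2265 ≈ 1065.17
  x_3 = (0.197625·400 + 0.281375·50 + 0.394125·400 + 0.210250·130) / 0.2265 = 278.10125 / 0.2265 ≈ 1227.82
  x_4 = (0.214500·400 + 0.239500·50 + 0.178500·400 + 0.509000·130) / 0.2265 = 235.345 / 0.2265 ≈ 1039.05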